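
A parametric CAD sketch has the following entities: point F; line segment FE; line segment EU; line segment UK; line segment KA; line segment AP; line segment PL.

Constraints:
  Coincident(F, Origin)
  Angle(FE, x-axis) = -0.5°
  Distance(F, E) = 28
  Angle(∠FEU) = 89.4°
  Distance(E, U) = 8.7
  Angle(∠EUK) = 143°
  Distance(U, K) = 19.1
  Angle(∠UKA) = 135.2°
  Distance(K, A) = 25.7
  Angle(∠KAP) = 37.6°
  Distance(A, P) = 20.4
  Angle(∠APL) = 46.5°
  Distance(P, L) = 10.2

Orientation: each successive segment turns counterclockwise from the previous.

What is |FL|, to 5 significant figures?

23.592

∠KAP = 37.6° gives AP at -45.700° from the x-axis; with |AP| = 20.4, P = (5.2665, 12.711). ∠APL = 46.5° gives PL at 87.800° from the x-axis; with |PL| = 10.2, L = (5.6581, 22.903). Then |FL| = |L − F| = 23.592.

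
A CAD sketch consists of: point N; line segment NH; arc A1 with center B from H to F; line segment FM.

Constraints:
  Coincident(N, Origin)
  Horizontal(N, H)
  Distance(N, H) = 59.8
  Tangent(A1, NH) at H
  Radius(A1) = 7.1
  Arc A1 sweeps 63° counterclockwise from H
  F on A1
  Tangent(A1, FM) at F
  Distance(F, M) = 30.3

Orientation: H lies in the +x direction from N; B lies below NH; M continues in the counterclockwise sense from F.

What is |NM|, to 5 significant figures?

50.306

N is at the origin; NH is horizontal with |NH| = 59.8 and H on the +x side, so H = (59.800, 0.0000). Tangency of A1 to NH means the radius BH is perpendicular to NH, so B = H + (0, -7.1) = (59.800, -7.1000). On A1, H sits at bearing 90° from B; a 63° counterclockwise sweep puts F at bearing 153°, so F = B + 7.1·(cos 153°, sin 153°) = (53.474, -3.8767). Since A1 is tangent to FM there, BF ⟂ FM, so FM runs along (−sin 153°, cos 153°); with |FM| = 30.3, M = (39.718, -30.874). Then |NM| = |M − N| = 50.306.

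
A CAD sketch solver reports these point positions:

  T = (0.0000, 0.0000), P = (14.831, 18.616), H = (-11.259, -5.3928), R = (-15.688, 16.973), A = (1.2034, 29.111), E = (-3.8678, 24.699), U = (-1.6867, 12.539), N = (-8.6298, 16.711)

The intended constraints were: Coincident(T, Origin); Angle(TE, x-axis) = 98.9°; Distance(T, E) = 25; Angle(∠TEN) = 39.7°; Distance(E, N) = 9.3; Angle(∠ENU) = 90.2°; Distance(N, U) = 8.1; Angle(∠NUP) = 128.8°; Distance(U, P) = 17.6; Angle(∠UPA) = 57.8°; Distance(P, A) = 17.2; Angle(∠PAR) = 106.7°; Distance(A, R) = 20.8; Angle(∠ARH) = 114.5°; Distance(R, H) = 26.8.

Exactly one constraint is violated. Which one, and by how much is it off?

Distance(R, H) = 26.8 — off by 4.00.

T = (0.00, 0.00) ✓; TE at 98.90° ✓; |TE| = 25.00 ✓; ∠TEN = 39.70° ✓; |EN| = 9.300 ✓; ∠ENU = 90.20° ✓; |NU| = 8.100 ✓; ∠NUP = 128.8° ✓; |UP| = 17.60 ✓; ∠UPA = 57.80° ✓; |PA| = 17.20 ✓; ∠PAR = 106.7° ✓; |AR| = 20.80 ✓; ∠ARH = 114.5° ✓; |RH| = 22.80 ✗.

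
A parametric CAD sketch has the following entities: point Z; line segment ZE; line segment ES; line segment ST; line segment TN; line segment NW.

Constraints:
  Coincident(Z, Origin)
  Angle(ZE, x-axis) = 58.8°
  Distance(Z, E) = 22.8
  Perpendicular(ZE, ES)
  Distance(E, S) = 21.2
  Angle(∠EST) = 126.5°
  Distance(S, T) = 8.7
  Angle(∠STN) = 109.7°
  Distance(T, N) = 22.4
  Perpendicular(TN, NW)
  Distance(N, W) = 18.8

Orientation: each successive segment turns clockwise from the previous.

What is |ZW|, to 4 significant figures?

7.839

∠STN = 109.7° gives TN at -155.0° from the x-axis; with |TN| = 22.4, N = (10.45, -9.609). TN ⟂ NW, so NW runs at 115.0°; with |NW| = 18.8, W = (2.502, 7.429). Then |ZW| = |W − Z| = 7.839.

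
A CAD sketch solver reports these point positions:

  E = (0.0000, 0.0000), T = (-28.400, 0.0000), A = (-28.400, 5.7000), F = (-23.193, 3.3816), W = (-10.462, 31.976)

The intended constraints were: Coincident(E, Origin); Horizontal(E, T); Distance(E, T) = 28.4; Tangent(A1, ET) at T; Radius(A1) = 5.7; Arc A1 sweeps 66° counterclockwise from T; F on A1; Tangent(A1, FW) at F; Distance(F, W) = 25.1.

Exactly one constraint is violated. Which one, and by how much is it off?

Distance(F, W) = 25.1 — off by 6.20.

E = (0.00, 0.00) ✓; E.y = 0.00, T.y = 0.00 ✓; |ET| = 28.40 ✓; ∠(AT, TE) = 90.00° ✓; |AT| = 5.700 ✓; bearing(A→F) − bearing(A→T) = 66.00° ✓; |AF| = 5.700 ✓; ∠(AF, FW) = 90.00° ✓; |FW| = 31.30 ✗.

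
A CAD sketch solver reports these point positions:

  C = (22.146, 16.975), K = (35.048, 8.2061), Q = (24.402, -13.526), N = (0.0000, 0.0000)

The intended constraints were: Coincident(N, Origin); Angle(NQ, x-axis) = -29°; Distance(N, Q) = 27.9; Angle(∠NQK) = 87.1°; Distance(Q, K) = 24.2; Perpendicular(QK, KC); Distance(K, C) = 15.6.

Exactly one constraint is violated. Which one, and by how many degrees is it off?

Perpendicular(QK, KC) — off by 8.10°.

N = (0.00, 0.00) ✓; NQ at -29.00° ✓; |NQ| = 27.90 ✓; ∠NQK = 87.10° ✓; |QK| = 24.20 ✓; ∠(QK, KC) = 81.90° ✗; |KC| = 15.60 ✓.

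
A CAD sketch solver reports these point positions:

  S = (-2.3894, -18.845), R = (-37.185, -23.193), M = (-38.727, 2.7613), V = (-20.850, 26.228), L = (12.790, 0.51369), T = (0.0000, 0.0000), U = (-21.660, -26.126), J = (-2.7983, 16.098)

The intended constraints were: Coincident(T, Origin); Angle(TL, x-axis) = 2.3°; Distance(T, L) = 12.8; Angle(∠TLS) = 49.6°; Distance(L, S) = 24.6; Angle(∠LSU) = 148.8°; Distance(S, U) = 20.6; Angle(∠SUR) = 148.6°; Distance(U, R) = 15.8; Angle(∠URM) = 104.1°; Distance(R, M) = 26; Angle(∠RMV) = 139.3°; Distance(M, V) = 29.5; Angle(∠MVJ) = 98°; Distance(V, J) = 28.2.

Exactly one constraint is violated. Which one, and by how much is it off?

Distance(V, J) = 28.2 — off by 7.50.

T = (0.00, 0.00) ✓; TL at 2.300° ✓; |TL| = 12.80 ✓; ∠TLS = 49.60° ✓; |LS| = 24.60 ✓; ∠LSU = 148.8° ✓; |SU| = 20.60 ✓; ∠SUR = 148.6° ✓; |UR| = 15.80 ✓; ∠URM = 104.1° ✓; |RM| = 26.00 ✓; ∠RMV = 139.3° ✓; |MV| = 29.50 ✓; ∠MVJ = 98.00° ✓; |VJ| = 20.70 ✗.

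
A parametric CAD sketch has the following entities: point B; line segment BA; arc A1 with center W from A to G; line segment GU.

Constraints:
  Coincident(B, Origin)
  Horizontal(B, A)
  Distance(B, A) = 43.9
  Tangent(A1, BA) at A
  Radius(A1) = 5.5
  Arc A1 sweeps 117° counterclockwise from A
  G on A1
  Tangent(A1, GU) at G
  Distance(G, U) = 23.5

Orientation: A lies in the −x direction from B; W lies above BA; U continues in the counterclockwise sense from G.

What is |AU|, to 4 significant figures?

29.50

On A1, A sits at bearing -90° from W; a 117° counterclockwise sweep puts G at bearing 27°, so G = W + 5.5·(cos 27°, sin 27°) = (-39.00, 7.997). The tangent condition forces WG to be normal to GU, so GU runs along (−sin 27°, cos 27°); with |GU| = 23.5, U = (-49.67, 28.94). Then |AU| = |U − A| = 29.50.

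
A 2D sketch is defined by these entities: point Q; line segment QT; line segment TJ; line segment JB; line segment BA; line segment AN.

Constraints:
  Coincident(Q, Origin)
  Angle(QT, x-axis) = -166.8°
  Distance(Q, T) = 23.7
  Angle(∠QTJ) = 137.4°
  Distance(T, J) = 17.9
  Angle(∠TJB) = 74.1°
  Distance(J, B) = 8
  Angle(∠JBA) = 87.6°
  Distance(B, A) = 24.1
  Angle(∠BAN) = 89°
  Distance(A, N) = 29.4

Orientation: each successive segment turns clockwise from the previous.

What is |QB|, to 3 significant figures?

34.2

Q is at the origin; QT runs at -166.8° with length 23.7, so T = (-23.1, -5.41). ∠QTJ = 137.4° gives TJ at 151° from the x-axis; with |TJ| = 17.9, J = (-38.7, 3.38). ∠TJB = 74.1° gives JB at 44.7° from the x-axis; with |JB| = 8.0, B = (-33.0, 9.00). Then |QB| = |B − Q| = 34.2.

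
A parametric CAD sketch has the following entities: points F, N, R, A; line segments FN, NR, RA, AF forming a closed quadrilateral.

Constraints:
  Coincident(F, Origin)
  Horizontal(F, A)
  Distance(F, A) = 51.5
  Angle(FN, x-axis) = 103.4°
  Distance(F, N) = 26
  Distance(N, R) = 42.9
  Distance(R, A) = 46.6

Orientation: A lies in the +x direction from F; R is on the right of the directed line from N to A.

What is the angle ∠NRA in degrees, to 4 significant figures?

89.10°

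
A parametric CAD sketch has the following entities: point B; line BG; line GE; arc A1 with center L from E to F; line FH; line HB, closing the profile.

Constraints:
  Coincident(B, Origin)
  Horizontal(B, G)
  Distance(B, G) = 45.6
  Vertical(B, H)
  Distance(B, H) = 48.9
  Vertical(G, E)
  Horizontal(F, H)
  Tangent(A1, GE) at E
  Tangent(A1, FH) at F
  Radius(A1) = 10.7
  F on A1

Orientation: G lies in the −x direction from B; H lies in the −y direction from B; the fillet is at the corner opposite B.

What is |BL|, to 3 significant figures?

51.7

BH is vertical with |BH| = 48.9 and H on the −y side, so H = (0.00, -48.9). The virtual corner opposite B is at (-45.6, -48.9). A1 meets GE tangentially, so LE is at right angles to GE and since A1 is tangent to FH there, LF ⟂ FH, with radius 10.7, so the center L sits 10.7 in from both sides at L = (-34.9, -38.2). Then |BL| = |L − B| = 51.7.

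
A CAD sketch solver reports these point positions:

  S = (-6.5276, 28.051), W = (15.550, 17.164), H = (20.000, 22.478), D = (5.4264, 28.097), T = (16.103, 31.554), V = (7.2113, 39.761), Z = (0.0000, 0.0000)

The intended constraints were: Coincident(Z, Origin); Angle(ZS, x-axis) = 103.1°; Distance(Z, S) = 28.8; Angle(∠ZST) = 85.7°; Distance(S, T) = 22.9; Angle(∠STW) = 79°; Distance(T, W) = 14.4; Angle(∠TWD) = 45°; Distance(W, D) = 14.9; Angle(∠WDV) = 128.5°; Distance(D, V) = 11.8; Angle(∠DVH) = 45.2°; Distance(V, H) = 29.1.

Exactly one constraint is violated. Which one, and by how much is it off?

Distance(V, H) = 29.1 — off by 7.60.

Z = (0.00, 0.00) ✓; ZS at 103.1° ✓; |ZS| = 28.80 ✓; ∠ZST = 85.70° ✓; |ST| = 22.90 ✓; ∠STW = 79.00° ✓; |TW| = 14.40 ✓; ∠TWD = 45.00° ✓; |WD| = 14.90 ✓; ∠WDV = 128.5° ✓; |DV| = 11.80 ✓; ∠DVH = 45.20° ✓; |VH| = 21.50 ✗.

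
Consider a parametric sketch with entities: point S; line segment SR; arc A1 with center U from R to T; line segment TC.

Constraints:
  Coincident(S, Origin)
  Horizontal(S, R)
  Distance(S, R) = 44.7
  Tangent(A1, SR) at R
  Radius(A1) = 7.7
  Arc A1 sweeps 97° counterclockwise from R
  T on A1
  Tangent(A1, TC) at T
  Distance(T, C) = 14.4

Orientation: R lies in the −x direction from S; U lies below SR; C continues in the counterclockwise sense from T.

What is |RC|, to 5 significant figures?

23.675

S is at the origin; SR is horizontal with |SR| = 44.7 and R on the −x side, so R = (-44.700, 0.0000). A1 meets SR tangentially, so UR is at right angles to SR, so U = R + (0, -7.7) = (-44.700, -7.7000). On A1, R sits at bearing 90° from U; a 97° counterclockwise sweep puts T at bearing 187°, so T = U + 7.7·(cos 187°, sin 187°) = (-52.343, -8.6384). Since A1 is tangent to TC there, UT ⟂ TC, so TC runs along (−sin 187°, cos 187°); with |TC| = 14.4, C = (-50.588, -22.931). Then |RC| = |C − R| = 23.675.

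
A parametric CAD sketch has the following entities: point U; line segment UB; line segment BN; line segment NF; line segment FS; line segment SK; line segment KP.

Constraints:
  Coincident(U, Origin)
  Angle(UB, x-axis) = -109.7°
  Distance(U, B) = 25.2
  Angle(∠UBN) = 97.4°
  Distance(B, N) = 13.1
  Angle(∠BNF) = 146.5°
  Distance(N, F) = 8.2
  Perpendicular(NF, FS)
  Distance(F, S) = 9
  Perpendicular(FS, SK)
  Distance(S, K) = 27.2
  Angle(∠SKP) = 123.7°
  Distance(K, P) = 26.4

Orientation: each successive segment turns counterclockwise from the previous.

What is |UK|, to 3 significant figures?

28.3

U is at the origin; UB runs at -109.7° with length 25.2, so B = (-8.49, -23.7). ∠UBN = 97.4° gives BN at -27.1° from the x-axis; with |BN| = 13.1, N = (3.17, -29.7). ∠BNF = 146.5° gives NF at 6.40° from the x-axis; with |NF| = 8.2, F = (11.3, -28.8). NF is perpendicular to FS, so FS runs at 96.4°; with |FS| = 9.0, S = (10.3, -19.8). FS is perpendicular to SK, so SK runs at -174°; with |SK| = 27.2, K = (-16.7, -22.9). Then |UK| = |K − U| = 28.3.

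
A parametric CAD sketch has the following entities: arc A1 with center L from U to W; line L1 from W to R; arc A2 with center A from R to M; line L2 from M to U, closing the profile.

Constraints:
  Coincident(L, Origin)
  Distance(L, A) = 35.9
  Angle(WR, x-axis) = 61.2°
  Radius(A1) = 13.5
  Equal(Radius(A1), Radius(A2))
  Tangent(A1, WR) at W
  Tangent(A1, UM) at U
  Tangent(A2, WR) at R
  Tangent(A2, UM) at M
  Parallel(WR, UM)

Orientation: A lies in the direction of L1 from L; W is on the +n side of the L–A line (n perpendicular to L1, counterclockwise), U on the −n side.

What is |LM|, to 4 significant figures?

38.35

The slot axis is L1's direction at 61.2°, so u = (cos 61.2°, sin 61.2°) = (0.4818, 0.8763) and n = (−sin 61.2°, cos 61.2°) = (-0.8763, 0.4818). L is at the origin and A lies 35.9 along u from L, so A = 35.9·u = (17.29, 31.46). Tangency of A1 to both parallel lines with radius 13.5 puts W and U at L ± 13.5·n: W = (-11.83, 6.504), U = (11.83, -6.504). Equal radii place R and M the same way about A: R = A + 13.5·n = (5.465, 37.96), M = A − 13.5·n = (29.13, 24.96). Then |LM| = |M − L| = 38.35.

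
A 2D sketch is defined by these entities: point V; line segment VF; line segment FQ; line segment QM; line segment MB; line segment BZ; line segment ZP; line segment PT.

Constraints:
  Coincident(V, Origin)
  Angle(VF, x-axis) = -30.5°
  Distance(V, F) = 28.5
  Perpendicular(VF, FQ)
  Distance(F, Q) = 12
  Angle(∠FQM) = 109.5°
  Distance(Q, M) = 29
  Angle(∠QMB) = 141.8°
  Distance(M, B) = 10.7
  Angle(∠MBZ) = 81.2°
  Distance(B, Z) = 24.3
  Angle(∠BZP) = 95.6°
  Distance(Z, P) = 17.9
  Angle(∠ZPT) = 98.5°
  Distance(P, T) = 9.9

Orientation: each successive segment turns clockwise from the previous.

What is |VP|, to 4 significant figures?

19.16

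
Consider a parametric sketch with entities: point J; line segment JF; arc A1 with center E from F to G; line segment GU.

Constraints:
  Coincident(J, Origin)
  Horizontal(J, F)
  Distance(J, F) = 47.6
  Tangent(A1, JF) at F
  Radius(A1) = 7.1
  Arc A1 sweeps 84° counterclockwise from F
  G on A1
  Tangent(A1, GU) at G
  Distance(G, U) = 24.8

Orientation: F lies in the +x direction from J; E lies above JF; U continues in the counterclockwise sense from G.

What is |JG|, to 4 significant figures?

55.03

J is at the origin; JF is horizontal with |JF| = 47.6 and F on the +x side, so F = (47.60, 0.000). Tangency of A1 to JF means the radius EF is perpendicular to JF, so E = F + (0, 7.1) = (47.60, 7.100). On A1, F sits at bearing -90° from E; an 84° counterclockwise sweep puts G at bearing -6°, so G = E + 7.1·(cos -6°, sin -6°) = (54.66, 6.358). Then |JG| = |G − J| = 55.03.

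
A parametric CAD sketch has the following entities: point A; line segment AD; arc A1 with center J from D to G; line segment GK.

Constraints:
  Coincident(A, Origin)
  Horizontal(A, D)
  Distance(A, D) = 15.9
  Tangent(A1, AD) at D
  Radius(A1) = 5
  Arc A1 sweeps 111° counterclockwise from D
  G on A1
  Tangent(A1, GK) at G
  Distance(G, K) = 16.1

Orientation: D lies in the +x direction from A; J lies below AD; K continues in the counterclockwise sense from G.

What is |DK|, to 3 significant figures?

21.9

A is at the origin; A and D share the same y with |AD| = 15.9 and D on the +x side, so D = (15.9, 0.00). The tangent condition forces JD to be normal to AD, so J = D + (0, -5) = (15.9, -5.00). On A1, D sits at bearing 90° from J; a 111° counterclockwise sweep puts G at bearing 201°, so G = J + 5.0·(cos 201°, sin 201°) = (11.2, -6.79). Tangency of A1 to GK means the radius JG is perpendicular to GK, so GK runs along (−sin 201°, cos 201°); with |GK| = 16.1, K = (17.0, -21.8). Then |DK| = |K − D| = 21.9.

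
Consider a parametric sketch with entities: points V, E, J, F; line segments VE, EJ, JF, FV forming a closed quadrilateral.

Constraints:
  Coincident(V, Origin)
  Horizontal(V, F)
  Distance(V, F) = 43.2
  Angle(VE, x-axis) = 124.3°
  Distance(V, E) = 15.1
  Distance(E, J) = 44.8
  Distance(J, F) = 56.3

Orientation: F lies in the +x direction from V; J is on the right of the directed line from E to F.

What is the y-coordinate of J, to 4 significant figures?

-32.00

V is at the origin; VF is horizontal with |VF| = 43.2 and F in +x, so F = (43.2, 0). VE runs at 124.3° with |VE| = 15.1, so E = (-8.509, 12.47). J is determined by |EJ| = 44.8 and |JF| = 56.3 together: it lies at the intersection of circle(E, 44.8) and circle(F, 56.3). With |EF| = 53.19, the foot of the radical line on EF is 15.67 from E and the perpendicular offset is √(44.8² − 15.67²) = 41.97. Taking the right-of-EF solution: J = (-3.121, -32.00).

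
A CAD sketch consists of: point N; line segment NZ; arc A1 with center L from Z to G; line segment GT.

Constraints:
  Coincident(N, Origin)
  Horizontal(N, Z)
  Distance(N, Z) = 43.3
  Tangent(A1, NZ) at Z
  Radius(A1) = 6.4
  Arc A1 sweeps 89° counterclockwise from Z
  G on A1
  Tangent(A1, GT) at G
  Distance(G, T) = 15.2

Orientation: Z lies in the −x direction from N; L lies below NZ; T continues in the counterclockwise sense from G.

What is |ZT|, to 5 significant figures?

22.496

N is at the origin; NZ is horizontal with |NZ| = 43.3 and Z on the −x side, so Z = (-43.300, 0.0000). A1 meets NZ tangentially, so LZ is at right angles to NZ, so L = Z + (0, -6.4) = (-43.300, -6.4000). On A1, Z sits at bearing 90° from L; an 89° counterclockwise sweep puts G at bearing 179°, so G = L + 6.4·(cos 179°, sin 179°) = (-49.699, -6.2883). The tangent condition forces LG to be normal to GT, so GT runs along (−sin 179°, cos 179°); with |GT| = 15.2, T = (-49.964, -21.486). Then |ZT| = |T − Z| = 22.496.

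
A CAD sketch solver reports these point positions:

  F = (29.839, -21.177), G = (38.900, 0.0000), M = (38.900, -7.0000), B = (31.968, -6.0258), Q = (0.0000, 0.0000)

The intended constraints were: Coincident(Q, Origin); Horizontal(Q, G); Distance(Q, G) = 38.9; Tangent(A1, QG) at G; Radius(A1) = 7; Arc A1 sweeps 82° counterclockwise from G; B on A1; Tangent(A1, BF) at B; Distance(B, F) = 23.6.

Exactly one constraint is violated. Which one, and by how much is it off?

Distance(B, F) = 23.6 — off by 8.30.

Q = (0.00, 0.00) ✓; Q.y = 0.00, G.y = 0.00 ✓; |QG| = 38.90 ✓; ∠(MG, GQ) = 90.00° ✓; |MG| = 7.000 ✓; bearing(M→B) − bearing(M→G) = 82.00° ✓; |MB| = 7.000 ✓; ∠(MB, BF) = 90.00° ✓; |BF| = 15.30 ✗.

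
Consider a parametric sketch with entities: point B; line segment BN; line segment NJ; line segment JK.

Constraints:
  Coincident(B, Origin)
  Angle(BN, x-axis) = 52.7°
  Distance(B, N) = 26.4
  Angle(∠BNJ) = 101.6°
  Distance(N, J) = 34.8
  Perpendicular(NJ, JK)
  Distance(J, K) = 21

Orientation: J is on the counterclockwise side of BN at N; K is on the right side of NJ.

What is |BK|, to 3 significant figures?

61.7

B is at the origin; BN runs at 52.7° with length 26.4, so N = 26.4·(cos 52.7°, sin 52.7°) = (16.0, 21.0). ∠BNJ = 101.6°, so NJ runs at 52.7° + (180° − 101.6°) = 131° from the x-axis; with |NJ| = 34.8, J = N + 34.8·(cos 131°, sin 131°) = (-6.88, 47.2). NJ is perpendicular to JK; with |JK| = 21.0 on the right of NJ, K = J + 21.0·(0.754, 0.657) = (8.95, 61.0). Then |BK| = |K − B| = 61.7.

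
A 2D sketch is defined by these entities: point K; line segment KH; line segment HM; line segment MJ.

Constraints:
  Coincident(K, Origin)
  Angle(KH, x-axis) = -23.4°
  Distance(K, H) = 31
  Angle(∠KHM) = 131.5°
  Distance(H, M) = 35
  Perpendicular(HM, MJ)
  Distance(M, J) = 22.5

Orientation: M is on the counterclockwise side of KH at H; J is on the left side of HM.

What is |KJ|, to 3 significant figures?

55.5

K is at the origin; KH runs at -23.4° with length 31.0, so H = 31.0·(cos -23.4°, sin -23.4°) = (28.5, -12.3). ∠KHM = 131.5°, so HM runs at -23.4° + (180° − 131.5°) = 25.1° from the x-axis; with |HM| = 35.0, M = H + 35.0·(cos 25.1°, sin 25.1°) = (60.1, 2.54). HM ⟂ MJ; with |MJ| = 22.5 on the left of HM, J = M + 22.5·(-0.424, 0.906) = (50.6, 22.9). Then |KJ| = |J − K| = 55.5.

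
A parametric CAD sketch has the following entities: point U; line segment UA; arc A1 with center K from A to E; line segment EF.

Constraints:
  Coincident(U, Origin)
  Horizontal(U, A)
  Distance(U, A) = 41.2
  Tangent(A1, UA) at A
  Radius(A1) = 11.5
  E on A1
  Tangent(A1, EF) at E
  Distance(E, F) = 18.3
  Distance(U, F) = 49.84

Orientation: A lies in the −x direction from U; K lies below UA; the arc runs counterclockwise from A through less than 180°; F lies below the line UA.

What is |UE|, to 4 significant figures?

53.33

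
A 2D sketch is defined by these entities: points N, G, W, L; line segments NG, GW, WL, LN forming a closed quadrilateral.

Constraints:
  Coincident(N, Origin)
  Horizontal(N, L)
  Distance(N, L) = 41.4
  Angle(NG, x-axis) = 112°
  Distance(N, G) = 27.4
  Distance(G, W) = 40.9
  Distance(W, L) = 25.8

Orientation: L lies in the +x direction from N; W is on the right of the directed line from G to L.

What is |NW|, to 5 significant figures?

17.231

Checks: |GW| = 40.90 ✓; |WL| = 25.80 ✓.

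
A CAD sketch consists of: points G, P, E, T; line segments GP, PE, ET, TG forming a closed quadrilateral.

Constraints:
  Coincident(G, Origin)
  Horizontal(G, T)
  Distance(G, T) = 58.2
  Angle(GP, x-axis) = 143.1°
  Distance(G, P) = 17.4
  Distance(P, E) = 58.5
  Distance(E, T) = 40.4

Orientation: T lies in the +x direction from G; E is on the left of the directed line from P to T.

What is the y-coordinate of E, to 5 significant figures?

35.515

G is at the origin; G and T share the same y with |GT| = 58.2 and T in +x, so T = (58.2, 0). GP runs at 143.1° with |GP| = 17.4, so P = (-13.915, 10.447). E is determined by |PE| = 58.5 and |ET| = 40.4 together: it lies at the intersection of circle(P, 58.5) and circle(T, 40.4). With |PT| = 72.867, the foot of the radical line on PT is 48.717 from P and the perpendicular offset is √(58.5² − 48.717²) = 32.387. Taking the left-of-PT solution: E = (38.943, 35.515).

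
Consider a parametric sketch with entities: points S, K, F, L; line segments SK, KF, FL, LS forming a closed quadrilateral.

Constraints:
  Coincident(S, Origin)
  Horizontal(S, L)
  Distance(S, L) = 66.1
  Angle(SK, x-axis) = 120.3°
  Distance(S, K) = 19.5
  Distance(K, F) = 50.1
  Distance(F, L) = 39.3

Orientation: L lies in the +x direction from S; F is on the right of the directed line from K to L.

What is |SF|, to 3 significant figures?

32.7

S is at the origin; S and L share the same y with |SL| = 66.1 and L in +x, so L = (66.1, 0). SK runs at 120.3° with |SK| = 19.5, so K = (-9.84, 16.8). F is determined by |KF| = 50.1 and |FL| = 39.3 together: it lies at the intersection of circle(K, 50.1) and circle(L, 39.3). With |KL| = 77.8, the foot of the radical line on KL is 45.1 from K and the perpendicular offset is √(50.1² − 45.1²) = 21.8. Taking the right-of-KL solution: F = (29.5, -14.2).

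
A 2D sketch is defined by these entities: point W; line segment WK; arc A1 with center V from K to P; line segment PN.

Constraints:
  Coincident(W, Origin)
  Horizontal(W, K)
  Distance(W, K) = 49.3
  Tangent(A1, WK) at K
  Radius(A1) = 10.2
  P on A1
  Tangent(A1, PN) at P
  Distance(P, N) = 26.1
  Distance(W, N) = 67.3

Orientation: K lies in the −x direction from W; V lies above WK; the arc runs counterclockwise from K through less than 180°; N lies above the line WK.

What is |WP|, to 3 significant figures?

44.0

Checks: |VP| = 10.20 ✓; ∠(VP, PN) = 90.00° ✓; |PN| = 26.10 ✓; |WN| = 67.30 ✓.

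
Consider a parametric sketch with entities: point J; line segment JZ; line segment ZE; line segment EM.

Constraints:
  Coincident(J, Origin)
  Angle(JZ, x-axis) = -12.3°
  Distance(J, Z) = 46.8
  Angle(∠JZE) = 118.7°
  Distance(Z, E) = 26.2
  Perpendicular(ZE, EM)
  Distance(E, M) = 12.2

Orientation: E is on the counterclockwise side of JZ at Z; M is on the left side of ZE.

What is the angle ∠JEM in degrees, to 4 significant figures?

49.86°

J is at the origin; JZ runs at -12.3° with length 46.8, so Z = 46.8·(cos -12.3°, sin -12.3°) = (45.73, -9.970). ∠JZE = 118.7°, so ZE runs at -12.3° + (180° − 118.7°) = 49.00° from the x-axis; with |ZE| = 26.2, E = Z + 26.2·(cos 49.00°, sin 49.00°) = (62.91, 9.804). ZE is perpendicular to EM; with |EM| = 12.2 on the left of ZE, M = E + 12.2·(-0.7547, 0.6561) = (53.71, 17.81). Then cos ∠JEM = EJ·EM / (|EJ||EM|), giving 49.86°.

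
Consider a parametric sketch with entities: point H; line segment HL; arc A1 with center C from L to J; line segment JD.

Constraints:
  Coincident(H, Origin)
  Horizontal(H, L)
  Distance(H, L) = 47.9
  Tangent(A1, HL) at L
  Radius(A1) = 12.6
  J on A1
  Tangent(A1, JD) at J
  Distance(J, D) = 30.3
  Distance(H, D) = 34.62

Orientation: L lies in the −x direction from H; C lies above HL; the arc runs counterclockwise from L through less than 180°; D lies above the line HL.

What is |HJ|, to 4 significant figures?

38.28

H is at the origin; HL is horizontal with |HL| = 47.9 and L on the −x side, so L = (-47.90, 0.000). Tangency of A1 to HL means the radius CL is perpendicular to HL, so C = L + (0, 12.6) = (-47.90, 12.60). Since CJ ⟂ JD (tangency), |CD| = √(12.6² + 30.3²) = 32.82 regardless of where J sits on A1. So D lies on both circle(H, 34.62) and circle(C, 32.82); the above-HL intersection is D = (-19.32, 28.73). J is the foot of the tangent from D: J = (-37.97, 4.845).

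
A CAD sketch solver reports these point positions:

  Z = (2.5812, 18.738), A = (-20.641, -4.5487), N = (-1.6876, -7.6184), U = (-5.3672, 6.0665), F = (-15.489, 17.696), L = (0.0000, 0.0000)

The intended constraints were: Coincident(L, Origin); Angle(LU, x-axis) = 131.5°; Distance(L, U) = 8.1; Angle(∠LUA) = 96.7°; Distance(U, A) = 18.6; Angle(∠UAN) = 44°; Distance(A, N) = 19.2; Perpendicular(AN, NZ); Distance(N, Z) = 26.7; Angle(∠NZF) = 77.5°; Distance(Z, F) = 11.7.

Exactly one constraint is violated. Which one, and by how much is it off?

Distance(Z, F) = 11.7 — off by 6.40.

L = (0.00, 0.00) ✓; LU at 131.5° ✓; |LU| = 8.100 ✓; ∠LUA = 96.70° ✓; |UA| = 18.60 ✓; ∠UAN = 44.00° ✓; |AN| = 19.20 ✓; ∠(AN, NZ) = 90.00° ✓; |NZ| = 26.70 ✓; ∠NZF = 77.50° ✓; |ZF| = 18.10 ✗.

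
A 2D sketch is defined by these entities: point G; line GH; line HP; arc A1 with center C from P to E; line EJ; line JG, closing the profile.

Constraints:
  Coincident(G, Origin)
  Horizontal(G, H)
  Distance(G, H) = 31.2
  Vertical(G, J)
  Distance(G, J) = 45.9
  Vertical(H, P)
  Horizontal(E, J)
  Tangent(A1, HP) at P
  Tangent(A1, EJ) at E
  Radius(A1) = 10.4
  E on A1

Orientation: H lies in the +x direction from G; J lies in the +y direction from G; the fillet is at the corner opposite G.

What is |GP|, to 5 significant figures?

47.262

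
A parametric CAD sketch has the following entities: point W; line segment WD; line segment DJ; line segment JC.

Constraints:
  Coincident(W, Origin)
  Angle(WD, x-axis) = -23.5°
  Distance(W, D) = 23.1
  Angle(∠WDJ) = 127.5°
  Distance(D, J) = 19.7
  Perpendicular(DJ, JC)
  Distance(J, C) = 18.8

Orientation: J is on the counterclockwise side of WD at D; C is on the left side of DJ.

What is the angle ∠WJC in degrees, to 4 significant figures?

61.51°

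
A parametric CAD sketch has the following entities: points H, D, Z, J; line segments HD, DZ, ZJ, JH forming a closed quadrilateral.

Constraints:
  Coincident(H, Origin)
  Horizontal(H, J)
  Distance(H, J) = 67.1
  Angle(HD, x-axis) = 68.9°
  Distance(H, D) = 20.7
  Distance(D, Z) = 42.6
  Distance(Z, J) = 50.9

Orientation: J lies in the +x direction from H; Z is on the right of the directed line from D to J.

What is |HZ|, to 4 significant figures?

29.66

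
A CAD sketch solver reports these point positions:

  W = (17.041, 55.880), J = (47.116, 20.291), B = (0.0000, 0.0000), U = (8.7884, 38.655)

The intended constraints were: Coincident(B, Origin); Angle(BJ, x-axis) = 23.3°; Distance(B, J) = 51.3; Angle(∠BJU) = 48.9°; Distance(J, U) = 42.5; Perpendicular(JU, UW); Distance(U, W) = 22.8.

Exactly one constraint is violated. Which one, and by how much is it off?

Distance(U, W) = 22.8 — off by 3.70.

B = (0.00, 0.00) ✓; BJ at 23.30° ✓; |BJ| = 51.30 ✓; ∠BJU = 48.90° ✓; |JU| = 42.50 ✓; ∠(JU, UW) = 90.00° ✓; |UW| = 19.10 ✗.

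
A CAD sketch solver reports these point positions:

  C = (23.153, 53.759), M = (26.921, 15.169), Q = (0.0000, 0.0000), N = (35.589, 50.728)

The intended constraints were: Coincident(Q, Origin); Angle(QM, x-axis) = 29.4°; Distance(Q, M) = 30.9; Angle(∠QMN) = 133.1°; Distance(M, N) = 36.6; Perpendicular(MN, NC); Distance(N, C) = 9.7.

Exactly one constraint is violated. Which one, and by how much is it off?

Distance(N, C) = 9.7 — off by 3.10.

Q = (0.00, 0.00) ✓; QM at 29.40° ✓; |QM| = 30.90 ✓; ∠QMN = 133.1° ✓; |MN| = 36.60 ✓; ∠(MN, NC) = 90.00° ✓; |NC| = 12.80 ✗.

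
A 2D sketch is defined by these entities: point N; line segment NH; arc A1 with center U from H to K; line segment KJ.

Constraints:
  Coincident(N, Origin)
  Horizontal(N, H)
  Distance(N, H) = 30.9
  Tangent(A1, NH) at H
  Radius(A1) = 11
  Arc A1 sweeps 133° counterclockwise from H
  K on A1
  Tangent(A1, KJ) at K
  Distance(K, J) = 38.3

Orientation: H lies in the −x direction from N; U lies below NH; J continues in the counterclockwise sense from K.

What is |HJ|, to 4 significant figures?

49.90

On A1, H sits at bearing 90° from U; a 133° counterclockwise sweep puts K at bearing 223°, so K = U + 11.0·(cos 223°, sin 223°) = (-38.94, -18.50). The tangent condition forces UK to be normal to KJ, so KJ runs along (−sin 223°, cos 223°); with |KJ| = 38.3, J = (-12.82, -46.51). Then |HJ| = |J − H| = 49.90.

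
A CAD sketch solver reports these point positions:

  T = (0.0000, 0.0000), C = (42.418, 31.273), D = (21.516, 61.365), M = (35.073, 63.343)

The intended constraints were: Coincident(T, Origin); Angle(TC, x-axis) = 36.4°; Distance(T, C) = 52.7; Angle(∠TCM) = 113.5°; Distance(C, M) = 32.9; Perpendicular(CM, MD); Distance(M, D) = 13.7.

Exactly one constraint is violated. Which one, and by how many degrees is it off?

Perpendicular(CM, MD) — off by 4.60°.

T = (0.00, 0.00) ✓; TC at 36.40° ✓; |TC| = 52.70 ✓; ∠TCM = 113.5° ✓; |CM| = 32.90 ✓; ∠(CM, MD) = 85.40° ✗; |MD| = 13.70 ✓.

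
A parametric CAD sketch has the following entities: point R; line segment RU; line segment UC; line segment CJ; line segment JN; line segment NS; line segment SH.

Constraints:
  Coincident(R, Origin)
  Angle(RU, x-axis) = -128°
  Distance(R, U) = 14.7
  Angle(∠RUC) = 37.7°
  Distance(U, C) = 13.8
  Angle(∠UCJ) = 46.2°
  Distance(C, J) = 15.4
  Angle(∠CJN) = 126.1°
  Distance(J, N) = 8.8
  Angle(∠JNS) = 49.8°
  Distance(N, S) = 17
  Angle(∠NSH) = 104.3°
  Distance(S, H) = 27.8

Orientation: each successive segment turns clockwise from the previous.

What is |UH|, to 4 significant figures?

33.25

∠JNS = 49.8° gives NS at 131.8° from the x-axis; with |NS| = 17.0, S = (-10.47, -4.542). ∠NSH = 104.3° gives SH at 56.10° from the x-axis; with |SH| = 27.8, H = (5.031, 18.53). Then |UH| = |H − U| = 33.25.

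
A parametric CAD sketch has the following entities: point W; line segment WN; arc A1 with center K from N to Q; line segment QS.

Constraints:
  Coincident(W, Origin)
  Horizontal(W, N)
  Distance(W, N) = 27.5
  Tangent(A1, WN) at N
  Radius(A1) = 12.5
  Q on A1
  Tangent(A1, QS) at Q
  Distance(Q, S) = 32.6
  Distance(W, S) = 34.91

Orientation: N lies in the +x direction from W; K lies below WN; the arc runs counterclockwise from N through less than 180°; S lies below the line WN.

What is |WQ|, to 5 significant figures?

17.778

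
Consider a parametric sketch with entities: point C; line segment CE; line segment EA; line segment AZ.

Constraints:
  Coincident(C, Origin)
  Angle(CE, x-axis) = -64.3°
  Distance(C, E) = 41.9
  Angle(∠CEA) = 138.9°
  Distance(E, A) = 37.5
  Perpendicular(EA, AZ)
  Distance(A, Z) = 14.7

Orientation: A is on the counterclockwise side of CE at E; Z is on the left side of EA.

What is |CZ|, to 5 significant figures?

70.258

∠CEA = 138.9°, so EA runs at -64.3° + (180° − 138.9°) = -23.200° from the x-axis; with |EA| = 37.5, A = E + 37.5·(cos -23.200°, sin -23.200°) = (52.638, -52.528). EA ⟂ AZ; with |AZ| = 14.7 on the left of EA, Z = A + 14.7·(0.39394, 0.91914) = (58.429, -39.017). Then |CZ| = |Z − C| = 70.258.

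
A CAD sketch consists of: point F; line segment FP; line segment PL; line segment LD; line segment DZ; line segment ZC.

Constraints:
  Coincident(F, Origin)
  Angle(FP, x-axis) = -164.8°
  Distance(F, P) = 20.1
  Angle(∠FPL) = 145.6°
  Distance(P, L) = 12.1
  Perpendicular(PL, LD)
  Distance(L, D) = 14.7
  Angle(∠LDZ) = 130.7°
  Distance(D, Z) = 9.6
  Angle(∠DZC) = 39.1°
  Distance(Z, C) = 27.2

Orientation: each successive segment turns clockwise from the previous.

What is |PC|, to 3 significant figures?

11.3

∠LDZ = 130.7° gives DZ at 21.5° from the x-axis; with |DZ| = 9.6, Z = (-17.1, 16.1). ∠DZC = 39.1° gives ZC at -119° from the x-axis; with |ZC| = 27.2, C = (-30.4, -7.59). Then |PC| = |C − P| = 11.3.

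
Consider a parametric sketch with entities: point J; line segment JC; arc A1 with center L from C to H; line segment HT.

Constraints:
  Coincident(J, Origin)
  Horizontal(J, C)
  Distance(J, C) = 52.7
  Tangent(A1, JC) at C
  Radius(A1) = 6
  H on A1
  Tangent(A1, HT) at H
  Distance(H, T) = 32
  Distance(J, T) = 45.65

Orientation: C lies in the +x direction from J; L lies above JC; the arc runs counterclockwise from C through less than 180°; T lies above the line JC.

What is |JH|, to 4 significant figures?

57.65

J is at the origin; J and C share the same y with |JC| = 52.7 and C on the +x side, so C = (52.70, 0.000). Since A1 is tangent to JC there, LC ⟂ JC, so L = C + (0, 6) = (52.70, 6.000). Since LH ⟂ HT (tangency), |LT| = √(6.0² + 32.0²) = 32.56 regardless of where H sits on A1. So T lies on both circle(J, 45.65) and circle(L, 32.56); the above-JC intersection is T = (32.79, 31.76). H is the foot of the tangent from T: H = (56.69, 10.48).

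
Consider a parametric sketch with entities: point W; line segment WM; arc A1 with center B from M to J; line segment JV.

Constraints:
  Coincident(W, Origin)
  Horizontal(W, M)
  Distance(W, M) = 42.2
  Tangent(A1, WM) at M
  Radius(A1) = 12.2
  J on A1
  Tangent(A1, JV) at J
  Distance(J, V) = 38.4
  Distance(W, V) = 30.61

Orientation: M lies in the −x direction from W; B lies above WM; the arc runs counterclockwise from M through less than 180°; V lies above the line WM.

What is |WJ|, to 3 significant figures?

33.9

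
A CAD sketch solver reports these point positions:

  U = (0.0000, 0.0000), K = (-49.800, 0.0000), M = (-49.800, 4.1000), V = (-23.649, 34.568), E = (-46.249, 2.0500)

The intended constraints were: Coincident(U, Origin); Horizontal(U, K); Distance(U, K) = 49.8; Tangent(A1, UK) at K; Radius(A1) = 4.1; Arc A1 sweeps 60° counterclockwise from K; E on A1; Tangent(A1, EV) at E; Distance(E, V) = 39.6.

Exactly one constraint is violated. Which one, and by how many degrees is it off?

Tangent(A1, EV) at E — off by 4.80°.

U = (0.00, 0.00) ✓; U.y = 0.00, K.y = 0.00 ✓; |UK| = 49.80 ✓; ∠(MK, KU) = 90.00° ✓; |MK| = 4.100 ✓; bearing(M→E) − bearing(M→K) = 60.00° ✓; |ME| = 4.100 ✓; ∠(ME, EV) = 94.80° ✗; |EV| = 39.60 ✓.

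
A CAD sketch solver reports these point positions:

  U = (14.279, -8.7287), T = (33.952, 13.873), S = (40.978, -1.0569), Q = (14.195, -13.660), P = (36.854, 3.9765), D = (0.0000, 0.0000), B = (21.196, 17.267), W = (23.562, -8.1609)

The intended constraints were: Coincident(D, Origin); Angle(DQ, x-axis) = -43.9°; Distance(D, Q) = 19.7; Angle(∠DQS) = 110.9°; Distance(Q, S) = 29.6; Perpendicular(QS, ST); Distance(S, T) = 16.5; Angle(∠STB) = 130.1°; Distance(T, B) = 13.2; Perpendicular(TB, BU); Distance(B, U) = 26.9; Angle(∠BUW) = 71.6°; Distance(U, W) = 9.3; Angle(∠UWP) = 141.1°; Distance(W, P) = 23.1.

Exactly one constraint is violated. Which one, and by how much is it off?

Distance(W, P) = 23.1 — off by 5.10.

D = (0.00, 0.00) ✓; DQ at -43.90° ✓; |DQ| = 19.70 ✓; ∠DQS = 110.9° ✓; |QS| = 29.60 ✓; ∠(QS, ST) = 90.00° ✓; |ST| = 16.50 ✓; ∠STB = 130.1° ✓; |TB| = 13.20 ✓; ∠(TB, BU) = 90.00° ✓; |BU| = 26.90 ✓; ∠BUW = 71.60° ✓; |UW| = 9.300 ✓; ∠UWP = 141.1° ✓; |WP| = 18.00 ✗.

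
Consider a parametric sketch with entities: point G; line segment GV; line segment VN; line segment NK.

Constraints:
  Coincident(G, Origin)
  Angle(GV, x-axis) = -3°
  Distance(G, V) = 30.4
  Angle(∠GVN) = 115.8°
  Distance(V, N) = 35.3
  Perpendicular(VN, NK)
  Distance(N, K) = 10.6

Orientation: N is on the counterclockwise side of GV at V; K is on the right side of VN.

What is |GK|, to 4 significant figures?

61.62

G is at the origin; GV runs at -3.0° with length 30.4, so V = 30.4·(cos -3.0°, sin -3.0°) = (30.36, -1.591). ∠GVN = 115.8°, so VN runs at -3.0° + (180° − 115.8°) = 61.20° from the x-axis; with |VN| = 35.3, N = V + 35.3·(cos 61.20°, sin 61.20°) = (47.36, 29.34). VN ⟂ NK; with |NK| = 10.6 on the right of VN, K = N + 10.6·(0.8763, -0.4818) = (56.65, 24.24). Then |GK| = |K − G| = 61.62.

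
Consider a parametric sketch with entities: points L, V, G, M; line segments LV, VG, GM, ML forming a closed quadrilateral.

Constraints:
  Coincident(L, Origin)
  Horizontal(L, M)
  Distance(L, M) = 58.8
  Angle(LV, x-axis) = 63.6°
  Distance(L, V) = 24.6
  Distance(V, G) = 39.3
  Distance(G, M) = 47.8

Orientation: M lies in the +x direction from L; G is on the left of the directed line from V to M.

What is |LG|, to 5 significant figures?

62.134

L is at the origin; LM is horizontal with |LM| = 58.8 and M in +x, so M = (58.8, 0). LV runs at 63.6° with |LV| = 24.6, so V = (10.938, 22.035). G is determined by |VG| = 39.3 and |GM| = 47.8 together: it lies at the intersection of circle(V, 39.3) and circle(M, 47.8). With |VM| = 52.690, the foot of the radical line on VM is 19.320 from V and the perpendicular offset is √(39.3² − 19.320²) = 34.223. Taking the left-of-VM solution: G = (42.799, 45.042).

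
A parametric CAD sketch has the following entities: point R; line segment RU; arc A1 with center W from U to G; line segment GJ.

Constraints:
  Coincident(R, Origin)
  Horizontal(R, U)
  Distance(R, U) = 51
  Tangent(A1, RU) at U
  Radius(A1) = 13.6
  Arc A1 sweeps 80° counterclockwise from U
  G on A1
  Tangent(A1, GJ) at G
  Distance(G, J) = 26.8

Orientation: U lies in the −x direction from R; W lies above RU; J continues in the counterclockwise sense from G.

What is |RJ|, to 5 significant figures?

50.020

R is at the origin; R and U share the same y with |RU| = 51.0 and U on the −x side, so U = (-51.000, 0.0000). The tangent condition forces WU to be normal to RU, so W = U + (0, 13.6) = (-51.000, 13.600). On A1, U sits at bearing -90° from W; an 80° counterclockwise sweep puts G at bearing -10°, so G = W + 13.6·(cos -10°, sin -10°) = (-37.607, 11.238). Since A1 is tangent to GJ there, WG ⟂ GJ, so GJ runs along (−sin -10°, cos -10°); with |GJ| = 26.8, J = (-32.953, 37.631). Then |RJ| = |J − R| = 50.020.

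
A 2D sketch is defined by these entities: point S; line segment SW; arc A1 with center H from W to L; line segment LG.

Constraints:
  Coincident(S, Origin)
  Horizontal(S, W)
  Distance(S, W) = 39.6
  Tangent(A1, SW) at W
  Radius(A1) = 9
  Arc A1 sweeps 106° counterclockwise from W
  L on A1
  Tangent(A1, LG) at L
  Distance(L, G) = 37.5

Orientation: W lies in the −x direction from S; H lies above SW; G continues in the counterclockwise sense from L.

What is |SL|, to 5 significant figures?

33.009

A1 meets SW tangentially, so HW is at right angles to SW, so H = W + (0, 9) = (-39.600, 9.0000). On A1, W sits at bearing -90° from H; a 106° counterclockwise sweep puts L at bearing 16°, so L = H + 9.0·(cos 16°, sin 16°) = (-30.949, 11.481). Then |SL| = |L − S| = 33.009.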